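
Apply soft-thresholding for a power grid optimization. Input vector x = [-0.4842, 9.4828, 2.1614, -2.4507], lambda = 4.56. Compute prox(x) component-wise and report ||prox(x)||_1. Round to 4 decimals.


Soft-thresholding with lambda = 4.56:
prox(-0.4842) = sign(-0.4842)*max(|-0.4842| - 4.56, 0) = 0.0
prox(9.4828) = sign(9.4828)*max(|9.4828| - 4.56, 0) = 4.9228
prox(2.1614) = sign(2.1614)*max(|2.1614| - 4.56, 0) = 0.0
prox(-2.4507) = sign(-2.4507)*max(|-2.4507| - 4.56, 0) = 0.0
prox(x) = [0.0, 4.9228, 0.0, 0.0]
||prox(x)||_1 = 0.0 + 4.9228 + 0.0 + 0.0 = 4.9228


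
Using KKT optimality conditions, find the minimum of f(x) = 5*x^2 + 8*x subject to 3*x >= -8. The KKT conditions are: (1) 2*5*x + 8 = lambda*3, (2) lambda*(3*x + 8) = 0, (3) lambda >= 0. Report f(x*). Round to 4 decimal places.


Step 1: Try lambda = 0 (constraint inactive).
Stationarity: 2*5*x + 8 = 0
x* = -8/(2*5) = -0.8
Check constraint: 3*-0.8 = -2.4 >= -8 -- satisfied.
Step 2: Compute optimal value.
f(x*) = 5*(-0.8)^2 + 8*(-0.8) = -3.2


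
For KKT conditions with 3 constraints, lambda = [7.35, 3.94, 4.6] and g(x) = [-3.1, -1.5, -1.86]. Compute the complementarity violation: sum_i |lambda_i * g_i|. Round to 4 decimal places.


KKT complementary slackness check:
lambda_1 * g_1 = 7.35 * -3.1 = -22.785
lambda_2 * g_2 = 3.94 * -1.5 = -5.91
lambda_3 * g_3 = 4.6 * -1.86 = -8.556
Total violation = 22.785 + 5.91 + 8.556 = 37.251


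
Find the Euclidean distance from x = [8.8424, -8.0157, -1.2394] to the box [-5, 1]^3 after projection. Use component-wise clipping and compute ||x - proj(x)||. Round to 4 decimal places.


Project each component onto [-5, 1].
clip(8.8424) = 1.0, clip(-8.0157) = -5.0, clip(-1.2394) = -1.2394
Projection = [1.0, -5.0, -1.2394]
Squared diffs: [61.5032, 9.0944, 0.0]
Distance = sqrt(70.5976) = 8.4022


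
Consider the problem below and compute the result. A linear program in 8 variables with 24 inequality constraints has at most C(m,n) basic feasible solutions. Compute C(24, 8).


Each vertex corresponds to some choice of n active constraints out of m, so the number of vertices is at most C(m, n) = m! / (n!(m-n)!).
m = 24, n = 8
Numerator: 24 * 23 * 22 * 21 * 20 * 19 * 18 * 17
Denominator: 8! = 40320
C(24, 8) = 735471


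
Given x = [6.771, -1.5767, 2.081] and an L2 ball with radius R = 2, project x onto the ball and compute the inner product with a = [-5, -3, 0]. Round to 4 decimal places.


Step 1: Compute ||x|| (intermediates to 6 decimals).
||x|| = sqrt(6.771^2 + (-1.5767)^2 + 2.081^2) = 7.256927
Step 2: Project.
Since ||x|| > R, scale = R/||x|| = 2/7.256927 = 0.275599, proj(x) = scale * x
proj(x) = [1.866081, -0.434537, 0.573522]
Step 3: Dot product.
a^T * proj(x) = -5*1.866081 - 3*(-0.434537) + 0*0.573522 = -8.0268


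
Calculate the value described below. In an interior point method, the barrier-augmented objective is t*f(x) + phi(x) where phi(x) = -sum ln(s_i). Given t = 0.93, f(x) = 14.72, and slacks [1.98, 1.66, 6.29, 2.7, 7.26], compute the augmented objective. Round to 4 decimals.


Step 1: Compute log-barrier.
ln values: [0.6831, 0.5068, 1.839, 0.9933, 1.9824]
phi = -(0.6831 + 0.5068 + 1.839 + 0.9933 + 1.9824) = -6.0045
Step 2: Compute augmented objective.
t*f(x) = 0.93*14.72 = 13.6896
Total = 13.6896 - 6.0045 = 7.6851


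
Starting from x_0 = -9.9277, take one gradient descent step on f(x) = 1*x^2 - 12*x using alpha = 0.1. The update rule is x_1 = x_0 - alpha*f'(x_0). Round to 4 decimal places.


We compute the gradient at x_0 and apply the update.
f'(x) = 2*x - 12
f'(-9.9277) = 2*-9.9277 - 12 = -31.8554
x_1 = -9.9277 - 0.1*-31.8554 = -6.7422


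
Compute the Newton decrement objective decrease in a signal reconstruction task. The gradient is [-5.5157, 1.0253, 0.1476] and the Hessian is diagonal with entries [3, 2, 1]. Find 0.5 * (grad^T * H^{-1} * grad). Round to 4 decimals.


Step 1: H is diagonal, so H^(-1) * g = [-1.8386, 0.5127, 0.1476].
Step 2: g^T H^(-1) g = sum_i g_i^2 / H_ii
  = (-5.5157)^2/3 + (1.0253)^2/2 + (0.1476)^2/1
  = 10.141 + 0.5256 + 0.0218 = 10.6884
Step 3: Objective decrease = 0.5 * g^T H^(-1) g = 5.3442


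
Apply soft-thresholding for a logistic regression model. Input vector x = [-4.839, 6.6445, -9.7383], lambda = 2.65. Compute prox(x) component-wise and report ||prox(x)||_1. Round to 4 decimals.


Soft-thresholding with lambda = 2.65:
prox(-4.839) = sign(-4.839)*max(|-4.839| - 2.65, 0) = -2.189
prox(6.6445) = sign(6.6445)*max(|6.6445| - 2.65, 0) = 3.9945
prox(-9.7383) = sign(-9.7383)*max(|-9.7383| - 2.65, 0) = -7.0883
prox(x) = [-2.189, 3.9945, -7.0883]
||prox(x)||_1 = 2.189 + 3.9945 + 7.0883 = 13.2718


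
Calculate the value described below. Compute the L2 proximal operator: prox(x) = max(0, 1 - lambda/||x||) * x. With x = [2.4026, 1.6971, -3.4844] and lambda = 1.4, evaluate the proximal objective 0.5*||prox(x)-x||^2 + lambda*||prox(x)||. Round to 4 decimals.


Step 1: Compute ||x||.
||x|| = 4.56
Step 2: Compute scaling factor.
scale = max(0, 1 - 1.4/4.56) = 0.693
Step 3: prox(x) = [1.665, 1.1761, -2.4146]
||prox(x)|| = 3.16
Step 4: Proximal objective.
0.5*||prox-x||^2 = 0.98
lambda*||prox|| = 4.424
Total = 5.404


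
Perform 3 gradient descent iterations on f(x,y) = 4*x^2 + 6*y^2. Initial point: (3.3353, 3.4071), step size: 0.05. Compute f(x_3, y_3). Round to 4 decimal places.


Gradient descent on f(x,y) = 4*x^2 + 6*y^2.
Starting point: (3.3353, 3.4071), alpha = 0.05
Step 1: grad_x = 2*4*3.3353 = 26.6824, grad_y = 2*6*3.4071 = 40.8852
  x_1 = 3.3353 - 0.05*26.6824 = 2.0012
  y_1 = 3.4071 - 0.05*40.8852 = 1.3628
Step 2: grad_x = 2*4*2.0012 = 16.0094, grad_y = 2*6*1.3628 = 16.3541
  x_2 = 2.0012 - 0.05*16.0094 = 1.2007
  y_2 = 1.3628 - 0.05*16.3541 = 0.5451
Step 3: grad_x = 2*4*1.2007 = 9.6057, grad_y = 2*6*0.5451 = 6.5416
  x_3 = 1.2007 - 0.05*9.6057 = 0.7204
  y_3 = 0.5451 - 0.05*6.5416 = 0.2181
f(0.7204, 0.2181) = 4*0.7204^2 + 6*0.2181^2 = 2.3613


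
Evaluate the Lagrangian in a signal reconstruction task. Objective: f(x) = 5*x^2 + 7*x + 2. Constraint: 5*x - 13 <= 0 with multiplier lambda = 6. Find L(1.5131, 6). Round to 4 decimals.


Step 1: Evaluate f(x).
f(1.5131) = 5*1.5131^2 + 7*1.5131 + 2 = 24.0391
Step 2: Evaluate g(x).
g(1.5131) = 5*1.5131 - 13 = -5.4345
Step 3: Compute Lagrangian.
L = 24.0391 + 6*-5.4345 = -8.5679


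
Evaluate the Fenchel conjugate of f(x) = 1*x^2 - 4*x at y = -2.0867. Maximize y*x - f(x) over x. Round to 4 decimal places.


f*(y) = sup_x {y*x - a*x^2 - b*x} = sup_x {(y-b)*x - a*x^2}
FOC: (y - b) - 2a*x = 0 => x* = (y - b)/(2a)
x* = (-2.0867 + 4)/(2*1) = 0.9567
f*(-2.0867) = (y-b)^2/(4a) = (-2.0867 + 4)^2/(4*1)
= 3.6607/4 = 0.9152


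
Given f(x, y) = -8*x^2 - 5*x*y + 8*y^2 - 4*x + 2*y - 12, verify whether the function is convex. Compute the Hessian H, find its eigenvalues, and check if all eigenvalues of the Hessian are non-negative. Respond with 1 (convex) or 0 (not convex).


The Hessian of f(x,y) = -8*x^2 - 5*x*y + 8*y^2 - 4*x + 2*y - 12 is:
H = [[-16, -5], [-5, 16]]
Trace = -16 + 16 = 0
Determinant = -16*16 - (-5)^2 = -281
Discriminant = (0)^2 - 4*-281 = 1124.0
Eigenvalues: lambda_1 = -16.7631, lambda_2 = 16.7631
The function is not convex.

0


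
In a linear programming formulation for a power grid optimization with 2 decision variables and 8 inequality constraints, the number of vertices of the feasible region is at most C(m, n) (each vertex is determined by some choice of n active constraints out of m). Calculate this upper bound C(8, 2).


Each vertex corresponds to some choice of n active constraints out of m, so the number of vertices is at most C(m, n) = m! / (n!(m-n)!).
m = 8, n = 2
Numerator: 8 * 7
Denominator: 2! = 2
C(8, 2) = 28


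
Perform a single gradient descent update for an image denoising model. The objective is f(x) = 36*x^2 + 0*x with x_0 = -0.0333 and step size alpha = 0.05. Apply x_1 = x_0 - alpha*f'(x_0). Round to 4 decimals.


We compute the gradient at x_0 and apply the update.
f'(x) = 72*x + 0
f'(-0.0333) = 72*-0.0333 + 0 = -2.3976
x_1 = -0.0333 - 0.05*-2.3976 = 0.0866


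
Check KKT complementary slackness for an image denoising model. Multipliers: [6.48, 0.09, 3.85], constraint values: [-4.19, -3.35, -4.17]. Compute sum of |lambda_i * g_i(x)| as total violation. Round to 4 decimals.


KKT complementary slackness check:
lambda_1 * g_1 = 6.48 * -4.19 = -27.1512
lambda_2 * g_2 = 0.09 * -3.35 = -0.3015
lambda_3 * g_3 = 3.85 * -4.17 = -16.0545
Total violation = 27.1512 + 0.3015 + 16.0545 = 43.5072


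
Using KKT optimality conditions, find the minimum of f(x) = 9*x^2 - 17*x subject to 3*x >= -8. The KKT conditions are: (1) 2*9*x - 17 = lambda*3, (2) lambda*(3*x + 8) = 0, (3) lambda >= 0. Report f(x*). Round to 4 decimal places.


Step 1: Try lambda = 0 (constraint inactive).
Stationarity: 2*9*x - 17 = 0
x* = 17/(2*9) = 17/18 = 0.9444 (rounded; the exact value 17/18 is used below)
Check constraint: 3*0.9444 = 2.8332 >= -8 -- satisfied.
Step 2: Compute optimal value.
f(x*) = 9*(17/18)^2 - 17*(17/18) = -8.0278


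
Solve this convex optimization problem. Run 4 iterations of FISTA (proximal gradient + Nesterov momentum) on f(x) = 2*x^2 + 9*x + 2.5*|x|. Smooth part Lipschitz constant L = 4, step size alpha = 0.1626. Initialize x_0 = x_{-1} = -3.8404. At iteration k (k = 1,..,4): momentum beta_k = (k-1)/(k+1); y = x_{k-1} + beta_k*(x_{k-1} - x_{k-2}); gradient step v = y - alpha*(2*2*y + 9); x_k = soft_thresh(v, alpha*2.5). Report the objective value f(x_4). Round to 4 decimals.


FISTA on f(x) = 2*x^2 + 9*x + 2.5*|x|
L = 4, alpha = 0.1626
Iteration 1: beta = 0.0, y = -3.8404 + 0.0*(-3.8404 + 3.8404) = -3.8404
  grad(y) = -6.3616, v = y - alpha*grad = -2.806
  prox(v) = soft_thresh(-2.806, 0.4065) = -2.3995
Iteration 2: beta = 0.3333, y = -2.3995 + 0.3333*(-2.3995 + 3.8404) = -1.9192
  grad(y) = 1.3232, v = y - alpha*grad = -2.1344
  prox(v) = soft_thresh(-2.1344, 0.4065) = -1.7279
Iteration 3: beta = 0.5, y = -1.7279 + 0.5*(-1.7279 + 2.3995) = -1.392
  grad(y) = 3.4319, v = y - alpha*grad = -1.9501
  prox(v) = soft_thresh(-1.9501, 0.4065) = -1.5436
Iteration 4: beta = 0.6, y = -1.5436 + 0.6*(-1.5436 + 1.7279) = -1.433
  grad(y) = 3.2681, v = y - alpha*grad = -1.9644
  prox(v) = soft_thresh(-1.9644, 0.4065) = -1.5579
f(x_4) = 2*(-1.5579)^2 + 9*(-1.5579) + 2.5*|-1.5579| = -5.2722


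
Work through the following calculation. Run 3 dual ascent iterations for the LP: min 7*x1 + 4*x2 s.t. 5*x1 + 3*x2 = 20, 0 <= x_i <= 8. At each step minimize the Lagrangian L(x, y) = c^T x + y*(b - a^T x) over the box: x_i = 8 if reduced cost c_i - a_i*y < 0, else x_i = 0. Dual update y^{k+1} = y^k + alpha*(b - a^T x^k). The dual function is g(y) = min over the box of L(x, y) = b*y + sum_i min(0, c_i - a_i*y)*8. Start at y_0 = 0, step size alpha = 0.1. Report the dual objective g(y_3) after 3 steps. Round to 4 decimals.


Dual ascent for LP: min 7*x1 + 4*x2, 5*x1 + 3*x2 = 20, 0 <= x_i <= 8
Step 1: y^k = 0.0, reduced costs: (7.0, 4.0)
  x^k = (0.0, 0.0), subgradient = b - a^T x = 20.0
  y^{k+1} = 0.0 + 0.1*20.0 = 2.0
Step 2: y^k = 2.0, reduced costs: (-3.0, -2.0)
  x^k = (8.0, 8.0), subgradient = b - a^T x = -44.0
  y^{k+1} = 2.0 + 0.1*-44.0 = -2.4
Step 3: y^k = -2.4, reduced costs: (19.0, 11.2)
  x^k = (0.0, 0.0), subgradient = b - a^T x = 20.0
  y^{k+1} = -2.4 + 0.1*20.0 = -0.4
Dual objective at y_3 = -0.4: reduced costs (9.0, 5.2), box minimizer x = (0.0, 0.0)
g(y_3) = b*y + (c1 - a1*y)*x1 + (c2 - a2*y)*x2 = 20*(-0.4) + 9.0*0.0 + 5.2*0.0 = -8.0 + 0.0 + 0.0 = -8.0


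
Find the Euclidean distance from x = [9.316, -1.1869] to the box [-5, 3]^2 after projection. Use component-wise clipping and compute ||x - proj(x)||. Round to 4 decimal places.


Project each component onto [-5, 3].
clip(9.316) = 3.0, clip(-1.1869) = -1.1869
Projection = [3.0, -1.1869]
Squared diffs: [39.8919, 0.0]
Distance = sqrt(39.8919) = 6.316


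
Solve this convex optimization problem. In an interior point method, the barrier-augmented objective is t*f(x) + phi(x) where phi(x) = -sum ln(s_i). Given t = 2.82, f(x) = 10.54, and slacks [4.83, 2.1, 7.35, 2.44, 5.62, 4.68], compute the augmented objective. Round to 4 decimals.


Step 1: Compute log-barrier.
ln values: [1.5748, 0.7419, 1.9947, 0.892, 1.7263, 1.5433]
phi = -(1.5748 + 0.7419 + 1.9947 + 0.892 + 1.7263 + 1.5433) = -8.4731
Step 2: Compute augmented objective.
t*f(x) = 2.82*10.54 = 29.7228
Total = 29.7228 - 8.4731 = 21.2497


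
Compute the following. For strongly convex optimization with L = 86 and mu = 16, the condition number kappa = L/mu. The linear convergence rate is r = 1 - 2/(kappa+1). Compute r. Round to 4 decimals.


Step 1: Compute the condition number.
kappa = L/mu = 86/16 = 5.375
Step 2: Compute the convergence rate.
r = 1 - 2/(kappa + 1) = 1 - 2*mu/(L + mu) = (L - mu)/(L + mu) = 70/102 = 0.6863


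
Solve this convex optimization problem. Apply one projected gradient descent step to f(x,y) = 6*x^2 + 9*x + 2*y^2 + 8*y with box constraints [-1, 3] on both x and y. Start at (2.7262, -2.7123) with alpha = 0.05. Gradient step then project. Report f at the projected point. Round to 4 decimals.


Step 1: Compute gradient at (2.7262, -2.7123).
grad_x = 2*6*2.7262 + 9 = 41.7144
grad_y = 2*2*-2.7123 + 8 = -2.8492
Step 2: Gradient step.
x_raw = 2.7262 - 0.05*41.7144 = 0.6405
y_raw = -2.7123 - 0.05*-2.8492 = -2.5698
Step 3: Project onto [-1, 3].
x_proj = clip(0.6405) = 0.6405
y_proj = clip(-2.5698) = -1.0
Step 4: Evaluate f.
f(0.6405, -1.0) = 2.2256


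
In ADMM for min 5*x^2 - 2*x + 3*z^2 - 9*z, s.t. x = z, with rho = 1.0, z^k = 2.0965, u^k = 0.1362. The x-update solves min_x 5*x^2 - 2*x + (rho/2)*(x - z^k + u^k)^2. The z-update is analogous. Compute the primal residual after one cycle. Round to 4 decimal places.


ADMM iteration with rho = 1.0, z^k = 2.0965, u^k = 0.1362
Step 1: x-update.
Minimize 5*x^2 - 2*x + (1.0/2)*(x - 2.0965 + 0.1362)^2
FOC: (2*5 + 1.0)*x = 2 + 1.0*(2.0965 - 0.1362)
x^{k+1} = 0.36
Step 2: z-update.
Minimize 3*z^2 - 9*z + (1.0/2)*(0.36 - z + 0.1362)^2
FOC: (2*3 + 1.0)*z = 9 + 1.0*(0.36 + 0.1362)
z^{k+1} = 1.3566
Step 3: u-update.
u^{k+1} = 0.1362 + 0.36 - 1.3566 = -0.8604
Step 4: Primal residual = |0.36 - 1.3566| = 0.9966


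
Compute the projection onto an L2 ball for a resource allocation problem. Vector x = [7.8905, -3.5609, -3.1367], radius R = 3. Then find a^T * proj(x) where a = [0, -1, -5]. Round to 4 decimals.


Step 1: Compute ||x|| (intermediates to 6 decimals).
||x|| = sqrt(7.8905^2 + (-3.5609)^2 + (-3.1367)^2) = 9.207545
Step 2: Project.
Since ||x|| > R, scale = R/||x|| = 3/9.207545 = 0.32582, proj(x) = scale * x
proj(x) = [2.570883, -1.160212, -1.022]
Step 3: Dot product.
a^T * proj(x) = 0*2.570883 - 1*(-1.160212) - 5*(-1.022) = 6.2702


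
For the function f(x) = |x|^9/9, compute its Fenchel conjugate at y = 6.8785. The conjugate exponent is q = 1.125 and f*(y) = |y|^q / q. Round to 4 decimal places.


The conjugate exponent q satisfies 1/p + 1/q = 1.
p = 9, so q = 9/(9 - 1) = 1.125
|y|^q = 6.8785^1.125 = 8.7535
f*(6.8785) = 8.7535 / 1.125 = 7.7809


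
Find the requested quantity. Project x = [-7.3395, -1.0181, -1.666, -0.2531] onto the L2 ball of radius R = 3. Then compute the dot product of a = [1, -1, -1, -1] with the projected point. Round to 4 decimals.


Step 1: Compute ||x|| (intermediates to 6 decimals).
||x|| = sqrt((-7.3395)^2 + (-1.0181)^2 + (-1.666)^2 + (-0.2531)^2) = 7.598974
Step 2: Project.
Since ||x|| > R, scale = R/||x|| = 3/7.598974 = 0.39479, proj(x) = scale * x
proj(x) = [-2.897561, -0.401936, -0.65772, -0.099921]
Step 3: Dot product.
a^T * proj(x) = 1*(-2.897561) - 1*(-0.401936) - 1*(-0.65772) - 1*(-0.099921) = -1.738


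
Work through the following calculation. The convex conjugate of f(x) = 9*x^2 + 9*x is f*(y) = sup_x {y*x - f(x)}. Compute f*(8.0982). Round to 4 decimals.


f*(y) = sup_x {y*x - a*x^2 - b*x} = sup_x {(y-b)*x - a*x^2}
FOC: (y - b) - 2a*x = 0 => x* = (y - b)/(2a)
x* = (8.0982 - 9)/(2*9) = -0.0501
f*(8.0982) = (y-b)^2/(4a) = (8.0982 - 9)^2/(4*9)
= 0.8132/36 = 0.0226


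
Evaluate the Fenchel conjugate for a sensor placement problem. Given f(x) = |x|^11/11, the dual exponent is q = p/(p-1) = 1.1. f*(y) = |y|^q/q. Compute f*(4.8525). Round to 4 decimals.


The conjugate exponent q satisfies 1/p + 1/q = 1.
p = 11, so q = 11/(11 - 1) = 1.1
|y|^q = 4.8525^1.1 = 5.6828
f*(4.8525) = 5.6828 / 1.1 = 5.1662


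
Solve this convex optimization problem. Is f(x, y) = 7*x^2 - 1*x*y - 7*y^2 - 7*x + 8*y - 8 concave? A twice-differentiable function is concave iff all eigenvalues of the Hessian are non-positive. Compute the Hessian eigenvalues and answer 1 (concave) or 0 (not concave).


The Hessian of f(x,y) = 7*x^2 - 1*x*y - 7*y^2 - 7*x + 8*y - 8 is:
H = [[14, -1], [-1, -14]]
Trace = 14 - 14 = 0
Determinant = 14*-14 - (-1)^2 = -197
Discriminant = (0)^2 - 4*-197 = 788.0
Eigenvalues: lambda_1 = -14.0357, lambda_2 = 14.0357
The function is not concave.

0


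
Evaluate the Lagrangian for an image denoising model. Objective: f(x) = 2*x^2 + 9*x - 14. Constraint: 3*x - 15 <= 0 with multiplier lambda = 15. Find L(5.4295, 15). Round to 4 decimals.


Step 1: Evaluate f(x).
f(5.4295) = 2*5.4295^2 + 9*5.4295 - 14 = 93.8244
Step 2: Evaluate g(x).
g(5.4295) = 3*5.4295 - 15 = 1.2885
Step 3: Compute Lagrangian.
L = 93.8244 + 15*1.2885 = 113.1519


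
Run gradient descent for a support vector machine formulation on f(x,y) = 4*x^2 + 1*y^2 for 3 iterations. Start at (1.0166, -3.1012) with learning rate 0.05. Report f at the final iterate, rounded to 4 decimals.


Gradient descent on f(x,y) = 4*x^2 + 1*y^2.
Starting point: (1.0166, -3.1012), alpha = 0.05
Step 1: grad_x = 2*4*1.0166 = 8.1328, grad_y = 2*1*-3.1012 = -6.2024
  x_1 = 1.0166 - 0.05*8.1328 = 0.61
  y_1 = -3.1012 - 0.05*-6.2024 = -2.7911
Step 2: grad_x = 2*4*0.61 = 4.8797, grad_y = 2*1*-2.7911 = -5.5822
  x_2 = 0.61 - 0.05*4.8797 = 0.366
  y_2 = -2.7911 - 0.05*-5.5822 = -2.512
Step 3: grad_x = 2*4*0.366 = 2.9278, grad_y = 2*1*-2.512 = -5.0239
  x_3 = 0.366 - 0.05*2.9278 = 0.2196
  y_3 = -2.512 - 0.05*-5.0239 = -2.2608
f(0.2196, -2.2608) = 4*0.2196^2 + 1*(-2.2608)^2 = 5.304


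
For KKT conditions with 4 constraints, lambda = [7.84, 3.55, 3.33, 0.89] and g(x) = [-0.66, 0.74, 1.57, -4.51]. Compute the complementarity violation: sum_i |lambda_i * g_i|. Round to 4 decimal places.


KKT complementary slackness check:
lambda_1 * g_1 = 7.84 * -0.66 = -5.1744
lambda_2 * g_2 = 3.55 * 0.74 = 2.627
lambda_3 * g_3 = 3.33 * 1.57 = 5.2281
lambda_4 * g_4 = 0.89 * -4.51 = -4.0139
Total violation = 5.1744 + 2.627 + 5.2281 + 4.0139 = 17.0434


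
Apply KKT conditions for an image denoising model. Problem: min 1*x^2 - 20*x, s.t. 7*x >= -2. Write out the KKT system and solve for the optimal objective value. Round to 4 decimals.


Step 1: Try lambda = 0 (constraint inactive).
Stationarity: 2*1*x - 20 = 0
x* = 20/(2*1) = 10.0
Check constraint: 7*10.0 = 70.0 >= -2 -- satisfied.
Step 2: Compute optimal value.
f(x*) = 1*10.0^2 - 20*10.0 = -100.0


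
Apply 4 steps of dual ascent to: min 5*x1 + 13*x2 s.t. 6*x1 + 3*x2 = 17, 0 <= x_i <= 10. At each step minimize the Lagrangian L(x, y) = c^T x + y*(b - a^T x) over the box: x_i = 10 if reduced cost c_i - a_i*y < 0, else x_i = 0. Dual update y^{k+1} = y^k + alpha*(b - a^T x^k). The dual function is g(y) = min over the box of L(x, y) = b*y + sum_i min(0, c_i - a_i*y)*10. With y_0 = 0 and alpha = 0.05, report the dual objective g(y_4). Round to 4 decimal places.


Dual ascent for LP: min 5*x1 + 13*x2, 6*x1 + 3*x2 = 17, 0 <= x_i <= 10
Step 1: y^k = 0.0, reduced costs: (5.0, 13.0)
  x^k = (0.0, 0.0), subgradient = b - a^T x = 17.0
  y^{k+1} = 0.0 + 0.05*17.0 = 0.85
Step 2: y^k = 0.85, reduced costs: (-0.1, 10.45)
  x^k = (10.0, 0.0), subgradient = b - a^T x = -43.0
  y^{k+1} = 0.85 + 0.05*-43.0 = -1.3
Step 3: y^k = -1.3, reduced costs: (12.8, 16.9)
  x^k = (0.0, 0.0), subgradient = b - a^T x = 17.0
  y^{k+1} = -1.3 + 0.05*17.0 = -0.45
Step 4: y^k = -0.45, reduced costs: (7.7, 14.35)
  x^k = (0.0, 0.0), subgradient = b - a^T x = 17.0
  y^{k+1} = -0.45 + 0.05*17.0 = 0.4
Dual objective at y_4 = 0.4: reduced costs (2.6, 11.8), box minimizer x = (0.0, 0.0)
g(y_4) = b*y + (c1 - a1*y)*x1 + (c2 - a2*y)*x2 = 17*0.4 + 2.6*0.0 + 11.8*0.0 = 6.8 + 0.0 + 0.0 = 6.8


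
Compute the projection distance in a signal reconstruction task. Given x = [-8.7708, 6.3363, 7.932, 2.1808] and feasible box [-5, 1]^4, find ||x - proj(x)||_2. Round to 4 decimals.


Project each component onto [-5, 1].
clip(-8.7708) = -5.0, clip(6.3363) = 1.0, clip(7.932) = 1.0, clip(2.1808) = 1.0
Projection = [-5.0, 1.0, 1.0, 1.0]
Squared diffs: [14.2189, 28.4761, 48.0526, 1.3943]
Distance = sqrt(92.1419) = 9.5991


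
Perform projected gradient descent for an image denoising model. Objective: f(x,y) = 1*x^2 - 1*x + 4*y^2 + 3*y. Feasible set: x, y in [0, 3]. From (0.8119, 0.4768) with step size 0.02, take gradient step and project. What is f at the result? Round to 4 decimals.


Step 1: Compute gradient at (0.8119, 0.4768).
grad_x = 2*1*0.8119 - 1 = 0.6238
grad_y = 2*4*0.4768 + 3 = 6.8144
Step 2: Gradient step.
x_raw = 0.8119 - 0.02*0.6238 = 0.7994
y_raw = 0.4768 - 0.02*6.8144 = 0.3405
Step 3: Project onto [0, 3].
x_proj = clip(0.7994) = 0.7994
y_proj = clip(0.3405) = 0.3405
Step 4: Evaluate f.
f(0.7994, 0.3405) = 1.325


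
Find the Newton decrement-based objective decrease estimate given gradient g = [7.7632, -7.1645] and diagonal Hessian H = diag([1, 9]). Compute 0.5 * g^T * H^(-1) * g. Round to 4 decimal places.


Step 1: H is diagonal, so H^(-1) * g = [7.7632, -0.7961].
Step 2: g^T H^(-1) g = sum_i g_i^2 / H_ii
  = (7.7632)^2/1 + (-7.1645)^2/9
  = 60.2673 + 5.7033 = 65.9706
Step 3: Objective decrease = 0.5 * g^T H^(-1) g = 32.9853


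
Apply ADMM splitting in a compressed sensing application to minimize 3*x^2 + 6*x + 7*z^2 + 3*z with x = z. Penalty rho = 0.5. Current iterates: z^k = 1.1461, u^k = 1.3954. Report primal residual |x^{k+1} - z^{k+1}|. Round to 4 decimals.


ADMM iteration with rho = 0.5, z^k = 1.1461, u^k = 1.3954
Step 1: x-update.
Minimize 3*x^2 + 6*x + (0.5/2)*(x - 1.1461 + 1.3954)^2
FOC: (2*3 + 0.5)*x = -6 + 0.5*(1.1461 - 1.3954)
x^{k+1} = -0.9423
Step 2: z-update.
Minimize 7*z^2 + 3*z + (0.5/2)*(-0.9423 - z + 1.3954)^2
FOC: (2*7 + 0.5)*z = -3 + 0.5*(-0.9423 + 1.3954)
z^{k+1} = -0.1913
Step 3: u-update.
u^{k+1} = 1.3954 - 0.9423 + 0.1913 = 0.6444
Step 4: Primal residual = |-0.9423 + 0.1913| = 0.751


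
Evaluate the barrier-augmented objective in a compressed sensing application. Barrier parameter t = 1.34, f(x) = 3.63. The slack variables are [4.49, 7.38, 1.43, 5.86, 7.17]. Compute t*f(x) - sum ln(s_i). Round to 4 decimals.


Step 1: Compute log-barrier.
ln values: [1.5019, 1.9988, 0.3577, 1.7681, 1.9699]
phi = -(1.5019 + 1.9988 + 0.3577 + 1.7681 + 1.9699) = -7.5964
Step 2: Compute augmented objective.
t*f(x) = 1.34*3.63 = 4.8642
Total = 4.8642 - 7.5964 = -2.7322


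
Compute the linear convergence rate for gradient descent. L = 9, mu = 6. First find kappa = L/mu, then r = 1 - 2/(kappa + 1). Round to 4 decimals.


Step 1: Compute the condition number.
kappa = L/mu = 9/6 = 1.5
Step 2: Compute the convergence rate.
r = 1 - 2/(kappa + 1) = 1 - 2*mu/(L + mu) = (L - mu)/(L + mu) = 3/15 = 0.2


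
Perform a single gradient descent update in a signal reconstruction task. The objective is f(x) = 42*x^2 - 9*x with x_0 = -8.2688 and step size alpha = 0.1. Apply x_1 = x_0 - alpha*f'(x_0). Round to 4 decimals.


We compute the gradient at x_0 and apply the update.
f'(x) = 84*x - 9
f'(-8.2688) = 84*-8.2688 - 9 = -703.5792
x_1 = -8.2688 - 0.1*-703.5792 = 62.0891


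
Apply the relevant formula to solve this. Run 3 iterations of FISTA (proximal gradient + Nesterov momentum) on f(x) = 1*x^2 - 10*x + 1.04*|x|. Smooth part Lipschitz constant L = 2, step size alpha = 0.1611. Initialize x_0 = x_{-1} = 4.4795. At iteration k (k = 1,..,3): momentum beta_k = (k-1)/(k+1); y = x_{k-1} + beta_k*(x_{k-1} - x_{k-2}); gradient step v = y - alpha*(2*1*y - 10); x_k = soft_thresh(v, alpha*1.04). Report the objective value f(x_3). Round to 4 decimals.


FISTA on f(x) = 1*x^2 - 10*x + 1.04*|x|
L = 2, alpha = 0.1611
Iteration 1: beta = 0.0, y = 4.4795 + 0.0*(4.4795 - 4.4795) = 4.4795
  grad(y) = -1.041, v = y - alpha*grad = 4.6472
  prox(v) = soft_thresh(4.6472, 0.1675) = 4.4797
Iteration 2: beta = 0.3333, y = 4.4797 + 0.3333*(4.4797 - 4.4795) = 4.4797
  grad(y) = -1.0406, v = y - alpha*grad = 4.6474
  prox(v) = soft_thresh(4.6474, 0.1675) = 4.4798
Iteration 3: beta = 0.5, y = 4.4798 + 0.5*(4.4798 - 4.4797) = 4.4799
  grad(y) = -1.0402, v = y - alpha*grad = 4.6475
  prox(v) = soft_thresh(4.6475, 0.1675) = 4.4799
f(x_3) = 1*4.4799^2 - 10*4.4799 + 1.04*|4.4799| = -20.0704


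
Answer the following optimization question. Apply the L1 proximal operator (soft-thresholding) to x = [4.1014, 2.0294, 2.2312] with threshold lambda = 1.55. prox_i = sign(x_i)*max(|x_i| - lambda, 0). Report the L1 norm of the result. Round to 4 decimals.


Soft-thresholding with lambda = 1.55:
prox(4.1014) = sign(4.1014)*max(|4.1014| - 1.55, 0) = 2.5514
prox(2.0294) = sign(2.0294)*max(|2.0294| - 1.55, 0) = 0.4794
prox(2.2312) = sign(2.2312)*max(|2.2312| - 1.55, 0) = 0.6812
prox(x) = [2.5514, 0.4794, 0.6812]
||prox(x)||_1 = 2.5514 + 0.4794 + 0.6812 = 3.712


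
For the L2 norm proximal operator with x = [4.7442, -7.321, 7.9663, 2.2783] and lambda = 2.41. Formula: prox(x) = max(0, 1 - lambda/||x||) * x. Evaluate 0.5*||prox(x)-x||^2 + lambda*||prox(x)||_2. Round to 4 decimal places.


Step 1: Compute ||x||.
||x|| = 12.0315
Step 2: Compute scaling factor.
scale = max(0, 1 - 2.41/12.0315) = 0.7997
Step 3: prox(x) = [3.7939, -5.8545, 6.3706, 1.8219]
||prox(x)|| = 9.6215
Step 4: Proximal objective.
0.5*||prox-x||^2 = 2.9041
lambda*||prox|| = 23.1878
Total = 26.0919


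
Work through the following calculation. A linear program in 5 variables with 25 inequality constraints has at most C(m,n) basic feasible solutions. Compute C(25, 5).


Each vertex corresponds to some choice of n active constraints out of m, so the number of vertices is at most C(m, n) = m! / (n!(m-n)!).
m = 25, n = 5
Numerator: 25 * 24 * 23 * 22 * 21
Denominator: 5! = 120
C(25, 5) = 53130


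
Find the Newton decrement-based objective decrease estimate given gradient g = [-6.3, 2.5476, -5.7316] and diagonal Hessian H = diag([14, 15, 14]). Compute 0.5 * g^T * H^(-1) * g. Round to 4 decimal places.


Step 1: H is diagonal, so H^(-1) * g = [-0.45, 0.1698, -0.4094].
Step 2: g^T H^(-1) g = sum_i g_i^2 / H_ii
  = (-6.3)^2/14 + (2.5476)^2/15 + (-5.7316)^2/14
  = 2.835 + 0.4327 + 2.3465 = 5.6142
Step 3: Objective decrease = 0.5 * g^T H^(-1) g = 2.8071


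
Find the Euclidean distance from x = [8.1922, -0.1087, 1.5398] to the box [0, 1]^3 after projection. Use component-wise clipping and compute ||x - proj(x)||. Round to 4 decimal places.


Project each component onto [0, 1].
clip(8.1922) = 1.0, clip(-0.1087) = 0.0, clip(1.5398) = 1.0
Projection = [1.0, 0.0, 1.0]
Squared diffs: [51.7277, 0.0118, 0.2914]
Distance = sqrt(52.0309) = 7.2132


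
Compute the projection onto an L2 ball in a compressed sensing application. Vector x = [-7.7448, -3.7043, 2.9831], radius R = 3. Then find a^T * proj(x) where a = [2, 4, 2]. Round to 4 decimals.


Step 1: Compute ||x|| (intermediates to 6 decimals).
||x|| = sqrt((-7.7448)^2 + (-3.7043)^2 + 2.9831^2) = 9.0886
Step 2: Project.
Since ||x|| > R, scale = R/||x|| = 3/9.0886 = 0.330084, proj(x) = scale * x
proj(x) = [-2.556435, -1.22273, 0.984674]
Step 3: Dot product.
a^T * proj(x) = 2*(-2.556435) + 4*(-1.22273) + 2*0.984674 = -8.0344


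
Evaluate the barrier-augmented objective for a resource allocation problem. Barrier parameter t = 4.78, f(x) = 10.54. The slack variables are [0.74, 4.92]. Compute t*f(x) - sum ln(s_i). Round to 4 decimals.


Step 1: Compute log-barrier.
ln values: [-0.3011, 1.5933]
phi = -(-0.3011 + 1.5933) = -1.2922
Step 2: Compute augmented objective.
t*f(x) = 4.78*10.54 = 50.3812
Total = 50.3812 - 1.2922 = 49.089


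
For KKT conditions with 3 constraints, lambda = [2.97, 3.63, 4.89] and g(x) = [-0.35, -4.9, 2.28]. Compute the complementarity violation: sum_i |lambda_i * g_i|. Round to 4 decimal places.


KKT complementary slackness check:
lambda_1 * g_1 = 2.97 * -0.35 = -1.0395
lambda_2 * g_2 = 3.63 * -4.9 = -17.787
lambda_3 * g_3 = 4.89 * 2.28 = 11.1492
Total violation = 1.0395 + 17.787 + 11.1492 = 29.9757


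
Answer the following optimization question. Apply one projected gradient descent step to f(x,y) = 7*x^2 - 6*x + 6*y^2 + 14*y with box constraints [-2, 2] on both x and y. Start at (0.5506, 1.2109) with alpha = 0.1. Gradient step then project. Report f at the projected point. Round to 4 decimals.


Step 1: Compute gradient at (0.5506, 1.2109).
grad_x = 2*7*0.5506 - 6 = 1.7084
grad_y = 2*6*1.2109 + 14 = 28.5308
Step 2: Gradient step.
x_raw = 0.5506 - 0.1*1.7084 = 0.3798
y_raw = 1.2109 - 0.1*28.5308 = -1.6422
Step 3: Project onto [-2, 2].
x_proj = clip(0.3798) = 0.3798
y_proj = clip(-1.6422) = -1.6422
Step 4: Evaluate f.
f(0.3798, -1.6422) = -8.079


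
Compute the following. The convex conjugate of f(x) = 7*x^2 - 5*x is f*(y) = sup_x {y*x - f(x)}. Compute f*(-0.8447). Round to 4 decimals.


f*(y) = sup_x {y*x - a*x^2 - b*x} = sup_x {(y-b)*x - a*x^2}
FOC: (y - b) - 2a*x = 0 => x* = (y - b)/(2a)
x* = (-0.8447 + 5)/(2*7) = 0.2968
f*(-0.8447) = (y-b)^2/(4a) = (-0.8447 + 5)^2/(4*7)
= 17.2665/28 = 0.6167


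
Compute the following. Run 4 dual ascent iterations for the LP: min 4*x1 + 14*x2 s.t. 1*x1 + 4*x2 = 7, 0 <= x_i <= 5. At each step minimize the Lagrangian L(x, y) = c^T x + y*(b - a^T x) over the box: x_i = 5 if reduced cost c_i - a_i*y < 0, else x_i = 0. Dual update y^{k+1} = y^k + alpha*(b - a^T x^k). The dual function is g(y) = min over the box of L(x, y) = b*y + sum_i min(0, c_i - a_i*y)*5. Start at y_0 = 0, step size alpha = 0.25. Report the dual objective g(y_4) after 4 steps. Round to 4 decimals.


Dual ascent for LP: min 4*x1 + 14*x2, 1*x1 + 4*x2 = 7, 0 <= x_i <= 5
Step 1: y^k = 0.0, reduced costs: (4.0, 14.0)
  x^k = (0.0, 0.0), subgradient = b - a^T x = 7.0
  y^{k+1} = 0.0 + 0.25*7.0 = 1.75
Step 2: y^k = 1.75, reduced costs: (2.25, 7.0)
  x^k = (0.0, 0.0), subgradient = b - a^T x = 7.0
  y^{k+1} = 1.75 + 0.25*7.0 = 3.5
Step 3: y^k = 3.5, reduced costs: (0.5, 0.0)
  x^k = (0.0, 0.0), subgradient = b - a^T x = 7.0
  y^{k+1} = 3.5 + 0.25*7.0 = 5.25
Step 4: y^k = 5.25, reduced costs: (-1.25, -7.0)
  x^k = (5.0, 5.0), subgradient = b - a^T x = -18.0
  y^{k+1} = 5.25 + 0.25*-18.0 = 0.75
Dual objective at y_4 = 0.75: reduced costs (3.25, 11.0), box minimizer x = (0.0, 0.0)
g(y_4) = b*y + (c1 - a1*y)*x1 + (c2 - a2*y)*x2 = 7*0.75 + 3.25*0.0 + 11.0*0.0 = 5.25 + 0.0 + 0.0 = 5.25


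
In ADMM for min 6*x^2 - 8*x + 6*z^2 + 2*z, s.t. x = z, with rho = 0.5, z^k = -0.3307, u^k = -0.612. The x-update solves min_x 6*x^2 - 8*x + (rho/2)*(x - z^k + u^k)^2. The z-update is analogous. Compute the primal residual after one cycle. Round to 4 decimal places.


ADMM iteration with rho = 0.5, z^k = -0.3307, u^k = -0.612
Step 1: x-update.
Minimize 6*x^2 - 8*x + (0.5/2)*(x + 0.3307 - 0.612)^2
FOC: (2*6 + 0.5)*x = 8 + 0.5*(-0.3307 + 0.612)
x^{k+1} = 0.6513
Step 2: z-update.
Minimize 6*z^2 + 2*z + (0.5/2)*(0.6513 - z - 0.612)^2
FOC: (2*6 + 0.5)*z = -2 + 0.5*(0.6513 - 0.612)
z^{k+1} = -0.1584
Step 3: u-update.
u^{k+1} = -0.612 + 0.6513 + 0.1584 = 0.1977
Step 4: Primal residual = |0.6513 + 0.1584| = 0.8097


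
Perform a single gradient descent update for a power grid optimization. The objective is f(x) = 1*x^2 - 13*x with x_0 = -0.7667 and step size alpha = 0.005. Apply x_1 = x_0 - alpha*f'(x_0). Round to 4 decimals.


We compute the gradient at x_0 and apply the update.
f'(x) = 2*x - 13
f'(-0.7667) = 2*-0.7667 - 13 = -14.5334
x_1 = -0.7667 - 0.005*-14.5334 = -0.694


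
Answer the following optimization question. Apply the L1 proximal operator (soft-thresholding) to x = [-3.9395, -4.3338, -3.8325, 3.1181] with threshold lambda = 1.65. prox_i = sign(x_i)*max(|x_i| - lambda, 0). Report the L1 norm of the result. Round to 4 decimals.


Soft-thresholding with lambda = 1.65:
prox(-3.9395) = sign(-3.9395)*max(|-3.9395| - 1.65, 0) = -2.2895
prox(-4.3338) = sign(-4.3338)*max(|-4.3338| - 1.65, 0) = -2.6838
prox(-3.8325) = sign(-3.8325)*max(|-3.8325| - 1.65, 0) = -2.1825
prox(3.1181) = sign(3.1181)*max(|3.1181| - 1.65, 0) = 1.4681
prox(x) = [-2.2895, -2.6838, -2.1825, 1.4681]
||prox(x)||_1 = 2.2895 + 2.6838 + 2.1825 + 1.4681 = 8.6239


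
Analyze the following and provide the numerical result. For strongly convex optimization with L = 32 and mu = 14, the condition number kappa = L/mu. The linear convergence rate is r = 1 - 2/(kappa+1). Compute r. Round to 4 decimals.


Step 1: Compute the condition number.
kappa = L/mu = 32/14 = 2.2857
Step 2: Compute the convergence rate.
r = 1 - 2/(kappa + 1) = 1 - 2*mu/(L + mu) = (L - mu)/(L + mu) = 18/46 = 0.3913


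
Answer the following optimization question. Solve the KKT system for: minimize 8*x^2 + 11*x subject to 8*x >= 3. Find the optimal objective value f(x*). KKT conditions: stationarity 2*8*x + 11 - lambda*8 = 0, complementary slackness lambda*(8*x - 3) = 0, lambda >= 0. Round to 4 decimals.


Step 1: Try lambda = 0 (constraint inactive).
x_unc = -11/(2*8) = -0.6875
Check: 8*-0.6875 = -5.5 < 3 -- violated!
Step 2: Constraint must be active: 8*x = 3
x* = 3/8 = 0.375
lambda = (2*8*0.375 + 11)/8 = 2.125
Step 3: Compute optimal value.
f(x*) = 8*0.375^2 + 11*0.375 = 5.25


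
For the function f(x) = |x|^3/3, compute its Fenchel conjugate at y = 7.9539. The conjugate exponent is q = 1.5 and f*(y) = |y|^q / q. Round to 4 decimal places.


The conjugate exponent q satisfies 1/p + 1/q = 1.
p = 3, so q = 3/(3 - 1) = 1.5
|y|^q = 7.9539^1.5 = 22.4321
f*(7.9539) = 22.4321 / 1.5 = 14.9547


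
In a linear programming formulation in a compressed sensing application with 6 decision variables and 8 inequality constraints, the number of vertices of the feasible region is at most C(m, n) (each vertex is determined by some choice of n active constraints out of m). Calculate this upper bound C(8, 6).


Each vertex corresponds to some choice of n active constraints out of m, so the number of vertices is at most C(m, n) = m! / (n!(m-n)!).
m = 8, n = 6
Numerator: 8 * 7 * 6 * 5 * 4 * 3
Denominator: 6! = 720
C(8, 6) = 28


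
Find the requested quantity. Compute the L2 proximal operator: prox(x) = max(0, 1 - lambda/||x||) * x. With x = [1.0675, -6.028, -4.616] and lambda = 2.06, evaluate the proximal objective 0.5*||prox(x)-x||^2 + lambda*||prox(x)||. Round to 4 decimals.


Step 1: Compute ||x||.
||x|| = 7.6671
Step 2: Compute scaling factor.
scale = max(0, 1 - 2.06/7.6671) = 0.7313
Step 3: prox(x) = [0.7807, -4.4084, -3.3758]
||prox(x)|| = 5.6071
Step 4: Proximal objective.
0.5*||prox-x||^2 = 2.1218
lambda*||prox|| = 11.5506
Total = 13.6723


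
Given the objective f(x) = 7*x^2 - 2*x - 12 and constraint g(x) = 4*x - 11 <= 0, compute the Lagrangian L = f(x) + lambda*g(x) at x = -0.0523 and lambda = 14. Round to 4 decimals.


Step 1: Evaluate f(x).
f(-0.0523) = 7*(-0.0523)^2 - 2*(-0.0523) - 12 = -11.8763
Step 2: Evaluate g(x).
g(-0.0523) = 4*-0.0523 - 11 = -11.2092
Step 3: Compute Lagrangian.
L = -11.8763 + 14*-11.2092 = -168.8051


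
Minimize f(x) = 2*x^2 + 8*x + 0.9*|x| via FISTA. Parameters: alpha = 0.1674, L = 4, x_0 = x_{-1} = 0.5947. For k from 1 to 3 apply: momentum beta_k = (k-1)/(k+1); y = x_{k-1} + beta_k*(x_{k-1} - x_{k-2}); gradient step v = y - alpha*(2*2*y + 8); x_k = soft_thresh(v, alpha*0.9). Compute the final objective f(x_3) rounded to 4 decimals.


FISTA on f(x) = 2*x^2 + 8*x + 0.9*|x|
L = 4, alpha = 0.1674
Iteration 1: beta = 0.0, y = 0.5947 + 0.0*(0.5947 - 0.5947) = 0.5947
  grad(y) = 10.3788, v = y - alpha*grad = -1.1427
  prox(v) = soft_thresh(-1.1427, 0.1507) = -0.9921
Iteration 2: beta = 0.3333, y = -0.9921 + 0.3333*(-0.9921 - 0.5947) = -1.521
  grad(y) = 1.9161, v = y - alpha*grad = -1.8417
  prox(v) = soft_thresh(-1.8417, 0.1507) = -1.6911
Iteration 3: beta = 0.5, y = -1.6911 + 0.5*(-1.6911 + 0.9921) = -2.0406
  grad(y) = -0.1623, v = y - alpha*grad = -2.0134
  prox(v) = soft_thresh(-2.0134, 0.1507) = -1.8627
f(x_3) = 2*(-1.8627)^2 + 8*(-1.8627) + 0.9*|-1.8627| = -6.2859


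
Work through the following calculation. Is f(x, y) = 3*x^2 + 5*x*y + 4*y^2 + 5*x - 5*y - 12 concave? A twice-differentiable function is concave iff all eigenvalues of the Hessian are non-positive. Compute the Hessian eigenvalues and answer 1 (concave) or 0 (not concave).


The Hessian of f(x,y) = 3*x^2 + 5*x*y + 4*y^2 + 5*x - 5*y - 12 is:
H = [[6, 5], [5, 8]]
Trace = 6 + 8 = 14
Determinant = 6*8 - (5)^2 = 23
Discriminant = (14)^2 - 4*23 = 104.0
Eigenvalues: lambda_1 = 1.901, lambda_2 = 12.099
The function is not concave.

0


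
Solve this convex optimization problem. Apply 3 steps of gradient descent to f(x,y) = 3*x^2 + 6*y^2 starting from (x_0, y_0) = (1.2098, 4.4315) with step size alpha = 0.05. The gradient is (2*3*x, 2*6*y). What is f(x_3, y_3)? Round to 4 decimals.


Gradient descent on f(x,y) = 3*x^2 + 6*y^2.
Starting point: (1.2098, 4.4315), alpha = 0.05
Step 1: grad_x = 2*3*1.2098 = 7.2588, grad_y = 2*6*4.4315 = 53.178
  x_1 = 1.2098 - 0.05*7.2588 = 0.8469
  y_1 = 4.4315 - 0.05*53.178 = 1.7726
Step 2: grad_x = 2*3*0.8469 = 5.0812, grad_y = 2*6*1.7726 = 21.2712
  x_2 = 0.8469 - 0.05*5.0812 = 0.5928
  y_2 = 1.7726 - 0.05*21.2712 = 0.709
Step 3: grad_x = 2*3*0.5928 = 3.5568, grad_y = 2*6*0.709 = 8.5085
  x_3 = 0.5928 - 0.05*3.5568 = 0.415
  y_3 = 0.709 - 0.05*8.5085 = 0.2836
f(0.415, 0.2836) = 3*0.415^2 + 6*0.2836^2 = 0.9992


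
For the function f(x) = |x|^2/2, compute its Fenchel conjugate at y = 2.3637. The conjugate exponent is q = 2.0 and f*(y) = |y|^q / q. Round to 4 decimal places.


The conjugate exponent q satisfies 1/p + 1/q = 1.
p = 2, so q = 2/(2 - 1) = 2.0
|y|^q = 2.3637^2.0 = 5.5871
f*(2.3637) = 5.5871 / 2.0 = 2.7935


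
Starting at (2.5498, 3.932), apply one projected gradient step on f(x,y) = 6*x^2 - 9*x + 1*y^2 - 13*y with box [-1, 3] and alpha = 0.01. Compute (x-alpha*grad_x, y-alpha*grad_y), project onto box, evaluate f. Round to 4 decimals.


Step 1: Compute gradient at (2.5498, 3.932).
grad_x = 2*6*2.5498 - 9 = 21.5976
grad_y = 2*1*3.932 - 13 = -5.136
Step 2: Gradient step.
x_raw = 2.5498 - 0.01*21.5976 = 2.3338
y_raw = 3.932 - 0.01*-5.136 = 3.9834
Step 3: Project onto [-1, 3].
x_proj = clip(2.3338) = 2.3338
y_proj = clip(3.9834) = 3.0
Step 4: Evaluate f.
f(2.3338, 3.0) = -18.324


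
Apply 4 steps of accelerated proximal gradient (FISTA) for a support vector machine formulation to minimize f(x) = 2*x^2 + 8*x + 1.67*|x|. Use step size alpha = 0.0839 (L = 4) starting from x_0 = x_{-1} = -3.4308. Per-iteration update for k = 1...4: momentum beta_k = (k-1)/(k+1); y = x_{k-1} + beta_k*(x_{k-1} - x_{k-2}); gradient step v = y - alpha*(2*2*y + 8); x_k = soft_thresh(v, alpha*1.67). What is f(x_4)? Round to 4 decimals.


FISTA on f(x) = 2*x^2 + 8*x + 1.67*|x|
L = 4, alpha = 0.0839
Iteration 1: beta = 0.0, y = -3.4308 + 0.0*(-3.4308 + 3.4308) = -3.4308
  grad(y) = -5.7232, v = y - alpha*grad = -2.9506
  prox(v) = soft_thresh(-2.9506, 0.1401) = -2.8105
Iteration 2: beta = 0.3333, y = -2.8105 + 0.3333*(-2.8105 + 3.4308) = -2.6037
  grad(y) = -2.415, v = y - alpha*grad = -2.4011
  prox(v) = soft_thresh(-2.4011, 0.1401) = -2.261
Iteration 3: beta = 0.5, y = -2.261 + 0.5*(-2.261 + 2.8105) = -1.9863
  grad(y) = 0.0549, v = y - alpha*grad = -1.9909
  prox(v) = soft_thresh(-1.9909, 0.1401) = -1.8508
Iteration 4: beta = 0.6, y = -1.8508 + 0.6*(-1.8508 + 2.261) = -1.6046
  grad(y) = 1.5815, v = y - alpha*grad = -1.7373
  prox(v) = soft_thresh(-1.7373, 0.1401) = -1.5972
f(x_4) = 2*(-1.5972)^2 + 8*(-1.5972) + 1.67*|-1.5972| = -5.0082


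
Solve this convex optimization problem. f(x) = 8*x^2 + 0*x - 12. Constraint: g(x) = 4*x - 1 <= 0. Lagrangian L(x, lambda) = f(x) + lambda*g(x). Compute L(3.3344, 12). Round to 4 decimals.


Step 1: Evaluate f(x).
f(3.3344) = 8*3.3344^2 + 0*3.3344 - 12 = 76.9458
Step 2: Evaluate g(x).
g(3.3344) = 4*3.3344 - 1 = 12.3376
Step 3: Compute Lagrangian.
L = 76.9458 + 12*12.3376 = 224.997


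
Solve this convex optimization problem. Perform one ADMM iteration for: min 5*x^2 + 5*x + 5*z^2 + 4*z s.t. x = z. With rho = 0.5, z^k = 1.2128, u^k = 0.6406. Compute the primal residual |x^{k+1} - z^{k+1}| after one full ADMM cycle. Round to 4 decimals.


ADMM iteration with rho = 0.5, z^k = 1.2128, u^k = 0.6406
Step 1: x-update.
Minimize 5*x^2 + 5*x + (0.5/2)*(x - 1.2128 + 0.6406)^2
FOC: (2*5 + 0.5)*x = -5 + 0.5*(1.2128 - 0.6406)
x^{k+1} = -0.4489
Step 2: z-update.
Minimize 5*z^2 + 4*z + (0.5/2)*(-0.4489 - z + 0.6406)^2
FOC: (2*5 + 0.5)*z = -4 + 0.5*(-0.4489 + 0.6406)
z^{k+1} = -0.3718
Step 3: u-update.
u^{k+1} = 0.6406 - 0.4489 + 0.3718 = 0.5635
Step 4: Primal residual = |-0.4489 + 0.3718| = 0.0771
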